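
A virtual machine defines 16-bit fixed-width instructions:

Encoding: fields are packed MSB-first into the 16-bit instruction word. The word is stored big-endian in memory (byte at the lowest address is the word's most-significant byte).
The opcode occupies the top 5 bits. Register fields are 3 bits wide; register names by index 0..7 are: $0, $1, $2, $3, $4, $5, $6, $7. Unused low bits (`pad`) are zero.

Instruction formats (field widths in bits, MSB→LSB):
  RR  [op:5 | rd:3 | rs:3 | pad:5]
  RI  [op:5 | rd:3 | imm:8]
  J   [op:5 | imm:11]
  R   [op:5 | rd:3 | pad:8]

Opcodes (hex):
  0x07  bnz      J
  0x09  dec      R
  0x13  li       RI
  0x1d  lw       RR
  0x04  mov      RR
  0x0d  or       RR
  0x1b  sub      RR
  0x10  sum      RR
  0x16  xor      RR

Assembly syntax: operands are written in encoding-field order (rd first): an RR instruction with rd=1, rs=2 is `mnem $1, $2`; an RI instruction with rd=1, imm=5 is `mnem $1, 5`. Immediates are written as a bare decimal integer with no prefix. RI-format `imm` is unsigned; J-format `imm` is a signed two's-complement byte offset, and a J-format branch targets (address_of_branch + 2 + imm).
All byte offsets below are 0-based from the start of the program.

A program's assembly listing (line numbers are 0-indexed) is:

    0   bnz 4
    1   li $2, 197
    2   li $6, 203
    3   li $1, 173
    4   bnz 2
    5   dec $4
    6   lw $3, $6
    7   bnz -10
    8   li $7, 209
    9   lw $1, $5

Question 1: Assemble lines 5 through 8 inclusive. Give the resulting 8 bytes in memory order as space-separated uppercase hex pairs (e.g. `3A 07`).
L5: dec op=0x9:5|rd=4:3|pad=0:8 ⇒ 0x4c00 ⇒ big 4c 00
L6: lw op=0x1d:5|rd=3:3|rs=6:3|pad=0:5 ⇒ 0xebc0 ⇒ big eb c0
L7: bnz op=0x7:5|imm=-10:11 ⇒ 0x3ff6 ⇒ big 3f f6
L8: li op=0x13:5|rd=7:3|imm=209:8 ⇒ 0x9fd1 ⇒ big 9f d1

4C 00 EB C0 3F F6 9F D1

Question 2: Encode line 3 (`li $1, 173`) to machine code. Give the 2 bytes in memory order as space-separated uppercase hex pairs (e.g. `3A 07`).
line 3 (li): pack op=0x13:5|rd=1:3|imm=173:8 = 0x99ad; big→ 99 ad

99 AD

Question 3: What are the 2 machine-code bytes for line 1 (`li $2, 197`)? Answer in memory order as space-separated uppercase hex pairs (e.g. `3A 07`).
1. li fields op=0x13:5|rd=2:3|imm=197:8 → word 9ac5h → 9a c5

9A C5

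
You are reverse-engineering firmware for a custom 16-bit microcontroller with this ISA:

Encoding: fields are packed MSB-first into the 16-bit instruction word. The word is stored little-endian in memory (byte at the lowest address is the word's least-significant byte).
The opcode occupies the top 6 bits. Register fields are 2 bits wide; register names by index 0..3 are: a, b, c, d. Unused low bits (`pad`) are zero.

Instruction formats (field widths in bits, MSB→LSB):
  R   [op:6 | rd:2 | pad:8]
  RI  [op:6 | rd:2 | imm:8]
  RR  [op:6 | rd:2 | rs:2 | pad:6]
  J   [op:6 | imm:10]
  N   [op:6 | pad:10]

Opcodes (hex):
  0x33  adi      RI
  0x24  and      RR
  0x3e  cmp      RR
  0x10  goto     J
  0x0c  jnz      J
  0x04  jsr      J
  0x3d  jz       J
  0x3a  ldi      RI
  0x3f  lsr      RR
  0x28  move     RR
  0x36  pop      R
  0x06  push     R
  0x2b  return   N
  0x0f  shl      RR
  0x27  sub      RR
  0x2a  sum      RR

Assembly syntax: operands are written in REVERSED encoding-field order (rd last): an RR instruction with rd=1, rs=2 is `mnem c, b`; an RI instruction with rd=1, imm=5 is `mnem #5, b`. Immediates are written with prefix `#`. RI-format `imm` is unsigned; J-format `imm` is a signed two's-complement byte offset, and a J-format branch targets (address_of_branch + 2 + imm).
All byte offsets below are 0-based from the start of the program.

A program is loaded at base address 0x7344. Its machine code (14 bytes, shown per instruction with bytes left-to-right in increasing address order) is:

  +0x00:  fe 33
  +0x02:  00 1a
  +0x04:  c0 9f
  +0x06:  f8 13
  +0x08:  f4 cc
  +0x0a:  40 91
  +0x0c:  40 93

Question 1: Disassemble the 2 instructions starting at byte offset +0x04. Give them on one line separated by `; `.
sub d, d; jsr #-8

+0x04: c0 9f ⇒ word 0x9fc0 (little)
  op=0x9fc0>>10=0x27 ⇒ sub (RR)
  rd: (w>>8)&0x3=0x3 → d
  rs: (w>>6)&0x3=0x3 → d
+0x06: f8 13 ⇒ word 0x13f8 (little)
  op=0x13f8>>10=0x4 ⇒ jsr (J)
  imm: (w>>0)&0x3ff=0x3f8 (s10→-8) → #-8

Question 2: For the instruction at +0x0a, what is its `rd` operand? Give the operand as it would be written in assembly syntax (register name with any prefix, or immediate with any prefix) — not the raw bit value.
b

+0x0a: 40 91 ⇒ word 0x9140 (little)
  opcode bits[15:10]=0x24: and/RR
  [9:8] rd=1 = b
  [7:6] rs=1 = b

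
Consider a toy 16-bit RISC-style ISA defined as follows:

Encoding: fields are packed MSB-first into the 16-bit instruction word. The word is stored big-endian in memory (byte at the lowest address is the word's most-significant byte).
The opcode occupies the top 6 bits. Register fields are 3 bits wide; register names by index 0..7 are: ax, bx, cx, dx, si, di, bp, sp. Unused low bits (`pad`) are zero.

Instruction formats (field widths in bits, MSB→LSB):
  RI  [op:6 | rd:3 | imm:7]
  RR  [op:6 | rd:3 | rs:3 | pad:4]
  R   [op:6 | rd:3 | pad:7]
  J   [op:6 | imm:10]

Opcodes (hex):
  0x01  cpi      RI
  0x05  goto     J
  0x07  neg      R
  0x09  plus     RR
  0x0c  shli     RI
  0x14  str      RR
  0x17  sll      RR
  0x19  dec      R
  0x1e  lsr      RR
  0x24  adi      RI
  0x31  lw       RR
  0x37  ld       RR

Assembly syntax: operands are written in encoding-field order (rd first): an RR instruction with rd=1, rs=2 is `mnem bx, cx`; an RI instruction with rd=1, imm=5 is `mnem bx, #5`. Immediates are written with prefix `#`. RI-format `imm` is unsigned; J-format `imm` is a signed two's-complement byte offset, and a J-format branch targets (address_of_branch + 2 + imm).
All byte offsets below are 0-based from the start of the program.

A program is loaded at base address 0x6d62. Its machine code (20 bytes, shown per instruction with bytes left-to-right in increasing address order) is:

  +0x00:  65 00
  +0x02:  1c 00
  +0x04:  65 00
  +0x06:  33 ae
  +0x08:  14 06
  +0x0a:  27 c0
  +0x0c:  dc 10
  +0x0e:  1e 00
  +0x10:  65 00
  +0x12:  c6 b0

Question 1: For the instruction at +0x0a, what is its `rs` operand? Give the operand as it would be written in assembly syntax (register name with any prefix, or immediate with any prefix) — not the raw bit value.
@+0a  big-endian(27 c0) = 0x27c0
  top 6b → 0x9 → plus [RR]
  rd: (w>>7)&0x7=0x7 → sp
  rs: (w>>4)&0x7=0x4 → si

si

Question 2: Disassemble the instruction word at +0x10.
dec cx

off 0x10: read 65 00 as big → 0x6500
  op=0x6500>>10=0x19 ⇒ dec (R)
  [9:7] rd=2 = cx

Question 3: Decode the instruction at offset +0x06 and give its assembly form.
off 0x06: read 33 ae as big → 0x33ae
  op=0x33ae>>10=0xc ⇒ shli (RI)
  rd@[9:7]=0x7 ⇒ sp
  imm@[6:0]=0x2e ⇒ #46

shli sp, #46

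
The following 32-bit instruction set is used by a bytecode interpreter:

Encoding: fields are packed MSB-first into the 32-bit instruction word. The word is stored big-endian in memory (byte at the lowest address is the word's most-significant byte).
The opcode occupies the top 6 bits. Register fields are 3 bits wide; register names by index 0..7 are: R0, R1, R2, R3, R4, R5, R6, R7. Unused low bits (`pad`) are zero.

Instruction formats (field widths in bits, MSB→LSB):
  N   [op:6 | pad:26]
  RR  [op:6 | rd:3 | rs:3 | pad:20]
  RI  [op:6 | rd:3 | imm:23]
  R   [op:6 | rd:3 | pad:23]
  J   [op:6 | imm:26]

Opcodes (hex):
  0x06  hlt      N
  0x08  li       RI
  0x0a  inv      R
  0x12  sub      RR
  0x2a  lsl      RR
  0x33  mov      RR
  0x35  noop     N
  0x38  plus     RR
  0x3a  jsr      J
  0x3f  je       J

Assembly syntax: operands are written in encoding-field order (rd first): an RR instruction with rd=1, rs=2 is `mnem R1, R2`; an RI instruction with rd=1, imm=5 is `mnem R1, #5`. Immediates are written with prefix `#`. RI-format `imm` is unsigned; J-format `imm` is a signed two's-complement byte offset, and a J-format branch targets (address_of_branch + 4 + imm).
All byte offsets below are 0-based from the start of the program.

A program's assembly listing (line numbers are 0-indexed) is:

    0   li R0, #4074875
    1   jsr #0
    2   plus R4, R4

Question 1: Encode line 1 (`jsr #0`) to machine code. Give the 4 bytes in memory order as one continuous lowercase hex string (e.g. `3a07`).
e8000000

L1: jsr op=0x3a:6|imm=0:26 ⇒ 0xe8000000 ⇒ big e8 00 00 00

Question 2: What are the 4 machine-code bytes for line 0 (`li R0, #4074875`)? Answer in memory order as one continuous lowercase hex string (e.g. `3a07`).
203e2d7b

line 0 (li): pack op=0x8:6|rd=0:3|imm=4074875:23 = 0x203e2d7b; big→ 20 3e 2d 7b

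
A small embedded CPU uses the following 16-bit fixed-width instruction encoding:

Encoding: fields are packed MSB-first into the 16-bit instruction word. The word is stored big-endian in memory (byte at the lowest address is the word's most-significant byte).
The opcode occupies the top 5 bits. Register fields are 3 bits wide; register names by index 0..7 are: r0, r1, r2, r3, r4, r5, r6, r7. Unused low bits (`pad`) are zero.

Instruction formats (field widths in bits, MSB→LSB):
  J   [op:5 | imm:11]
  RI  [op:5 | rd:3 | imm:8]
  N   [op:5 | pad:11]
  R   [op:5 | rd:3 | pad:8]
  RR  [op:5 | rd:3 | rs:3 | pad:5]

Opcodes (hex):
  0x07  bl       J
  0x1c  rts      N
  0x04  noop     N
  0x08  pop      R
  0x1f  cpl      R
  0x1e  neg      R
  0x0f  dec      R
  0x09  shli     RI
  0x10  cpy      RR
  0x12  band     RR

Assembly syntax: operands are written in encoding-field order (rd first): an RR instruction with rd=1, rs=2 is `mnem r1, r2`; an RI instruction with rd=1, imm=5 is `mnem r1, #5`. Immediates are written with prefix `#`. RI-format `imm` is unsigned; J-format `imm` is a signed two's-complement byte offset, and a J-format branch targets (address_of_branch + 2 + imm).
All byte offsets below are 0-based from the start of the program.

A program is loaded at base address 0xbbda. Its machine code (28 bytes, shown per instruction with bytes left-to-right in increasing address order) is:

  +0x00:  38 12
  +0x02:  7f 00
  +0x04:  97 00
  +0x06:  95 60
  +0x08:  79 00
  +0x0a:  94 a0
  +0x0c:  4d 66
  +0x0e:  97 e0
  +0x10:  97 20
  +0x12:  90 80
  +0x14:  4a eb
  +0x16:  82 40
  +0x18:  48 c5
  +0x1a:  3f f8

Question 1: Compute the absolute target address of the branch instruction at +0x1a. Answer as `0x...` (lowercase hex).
0xbbee

off 0x1a: read 3f f8 as big → 0x3ff8
  op=0x3ff8>>11=0x7 ⇒ bl (J)
  imm: (w>>0)&0x7ff=0x7f8 (s11→-8) → #-8
  target = base 0xbbda + off 0x1a + 2 + imm -8 = 0xbbee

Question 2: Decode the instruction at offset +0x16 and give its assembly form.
cpy r2, r2

[16] 82 40 → 0x8240
  opcode bits[15:11]=0x10: cpy/RR
  rd@[10:8]=0x2 ⇒ r2
  rs@[7:5]=0x2 ⇒ r2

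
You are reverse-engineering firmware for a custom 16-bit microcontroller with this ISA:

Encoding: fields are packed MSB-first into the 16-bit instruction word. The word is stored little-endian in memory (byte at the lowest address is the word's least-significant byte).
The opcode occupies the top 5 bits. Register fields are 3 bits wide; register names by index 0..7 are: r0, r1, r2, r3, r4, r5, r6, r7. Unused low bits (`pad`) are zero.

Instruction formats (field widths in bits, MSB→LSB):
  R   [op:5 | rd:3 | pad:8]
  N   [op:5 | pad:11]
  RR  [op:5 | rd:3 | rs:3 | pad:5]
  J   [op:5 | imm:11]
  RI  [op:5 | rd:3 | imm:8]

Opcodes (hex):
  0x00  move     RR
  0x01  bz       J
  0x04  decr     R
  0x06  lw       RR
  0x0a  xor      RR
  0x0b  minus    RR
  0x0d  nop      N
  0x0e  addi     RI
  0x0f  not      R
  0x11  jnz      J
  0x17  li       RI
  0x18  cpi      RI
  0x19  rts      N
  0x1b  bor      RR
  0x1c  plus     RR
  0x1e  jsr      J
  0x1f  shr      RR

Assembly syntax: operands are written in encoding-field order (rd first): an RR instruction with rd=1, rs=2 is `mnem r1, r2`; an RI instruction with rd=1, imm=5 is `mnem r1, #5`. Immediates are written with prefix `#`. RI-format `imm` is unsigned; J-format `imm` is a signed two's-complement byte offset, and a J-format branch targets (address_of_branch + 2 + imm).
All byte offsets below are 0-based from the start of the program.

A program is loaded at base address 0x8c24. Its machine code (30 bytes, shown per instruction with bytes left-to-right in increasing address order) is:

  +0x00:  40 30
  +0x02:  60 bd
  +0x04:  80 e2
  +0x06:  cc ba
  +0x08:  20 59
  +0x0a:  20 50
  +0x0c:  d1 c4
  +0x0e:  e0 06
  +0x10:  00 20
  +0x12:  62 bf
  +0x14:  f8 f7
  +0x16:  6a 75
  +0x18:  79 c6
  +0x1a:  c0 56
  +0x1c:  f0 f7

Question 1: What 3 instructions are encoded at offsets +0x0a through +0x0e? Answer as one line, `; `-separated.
+0x0a: 20 50 ⇒ word 0x5020 (little)
  top 5b → 0xa → xor [RR]
  rd@[10:8]=0x0 ⇒ r0
  rs@[7:5]=0x1 ⇒ r1
+0x0c: d1 c4 ⇒ word 0xc4d1 (little)
  top 5b → 0x18 → cpi [RI]
  rd@[10:8]=0x4 ⇒ r4
  imm@[7:0]=0xd1 ⇒ #209
+0x0e: e0 06 ⇒ word 0x06e0 (little)
  top 5b → 0x0 → move [RR]
  rd@[10:8]=0x6 ⇒ r6
  rs@[7:5]=0x7 ⇒ r7

xor r0, r1; cpi r4, #209; move r6, r7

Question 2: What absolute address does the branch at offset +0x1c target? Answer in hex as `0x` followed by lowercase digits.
0x8c32

@+1c  little-endian(f0 f7) = 0xf7f0
  op=0xf7f0>>11=0x1e ⇒ jsr (J)
  [10:0] imm=2032 (s11→-16) = #-16
  target = base 0x8c24 + off 0x1c + 2 + imm -16 = 0x8c32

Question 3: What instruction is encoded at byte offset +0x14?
jsr #-8

+0x14: f8 f7 ⇒ word 0xf7f8 (little)
  top 5b → 0x1e → jsr [J]
  imm@[10:0]=0x7f8 (s11→-8) ⇒ #-8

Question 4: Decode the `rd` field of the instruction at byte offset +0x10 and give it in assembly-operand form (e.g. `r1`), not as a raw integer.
off 0x10: read 00 20 as little → 0x2000
  top 5b → 0x4 → decr [R]
  [10:8] rd=0 = r0

r0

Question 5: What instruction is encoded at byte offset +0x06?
li r2, #204

+0x06: cc ba ⇒ word 0xbacc (little)
  opcode bits[15:11]=0x17: li/RI
  [10:8] rd=2 = r2
  [7:0] imm=204 = #204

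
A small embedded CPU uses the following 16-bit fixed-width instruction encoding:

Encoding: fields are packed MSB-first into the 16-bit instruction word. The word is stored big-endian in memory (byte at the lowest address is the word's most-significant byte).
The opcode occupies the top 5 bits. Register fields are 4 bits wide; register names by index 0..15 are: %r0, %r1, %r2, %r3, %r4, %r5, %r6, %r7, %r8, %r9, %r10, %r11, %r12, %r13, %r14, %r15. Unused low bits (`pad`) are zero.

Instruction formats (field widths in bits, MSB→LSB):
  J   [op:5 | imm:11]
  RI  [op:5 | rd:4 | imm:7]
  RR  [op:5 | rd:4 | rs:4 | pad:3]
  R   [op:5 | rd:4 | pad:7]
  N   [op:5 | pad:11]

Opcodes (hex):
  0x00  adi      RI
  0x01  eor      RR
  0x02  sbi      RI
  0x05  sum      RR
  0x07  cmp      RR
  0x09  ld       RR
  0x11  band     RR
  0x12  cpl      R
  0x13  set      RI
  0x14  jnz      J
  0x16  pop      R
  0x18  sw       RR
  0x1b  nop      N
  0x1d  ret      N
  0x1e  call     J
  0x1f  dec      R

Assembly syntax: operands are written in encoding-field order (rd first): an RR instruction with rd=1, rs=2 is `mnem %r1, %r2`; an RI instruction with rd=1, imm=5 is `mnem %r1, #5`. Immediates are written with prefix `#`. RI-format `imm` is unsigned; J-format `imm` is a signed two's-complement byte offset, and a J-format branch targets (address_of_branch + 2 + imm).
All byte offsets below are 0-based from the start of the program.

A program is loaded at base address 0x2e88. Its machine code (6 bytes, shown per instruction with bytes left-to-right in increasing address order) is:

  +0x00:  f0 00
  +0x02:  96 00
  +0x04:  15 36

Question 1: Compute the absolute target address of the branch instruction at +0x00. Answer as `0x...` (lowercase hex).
@+00  big-endian(f0 00) = 0xf000
  op=0xf000>>11=0x1e ⇒ call (J)
  imm: (w>>0)&0x7ff=0x0 → #0
  target = base 0x2e88 + off 0x00 + 2 + imm 0 = 0x2e8a

0x2e8a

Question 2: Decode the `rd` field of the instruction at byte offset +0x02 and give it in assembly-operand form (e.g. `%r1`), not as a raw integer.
%r12

off 0x02: read 96 00 as big → 0x9600
  opcode bits[15:11]=0x12: cpl/R
  rd@[10:7]=0xc ⇒ %r12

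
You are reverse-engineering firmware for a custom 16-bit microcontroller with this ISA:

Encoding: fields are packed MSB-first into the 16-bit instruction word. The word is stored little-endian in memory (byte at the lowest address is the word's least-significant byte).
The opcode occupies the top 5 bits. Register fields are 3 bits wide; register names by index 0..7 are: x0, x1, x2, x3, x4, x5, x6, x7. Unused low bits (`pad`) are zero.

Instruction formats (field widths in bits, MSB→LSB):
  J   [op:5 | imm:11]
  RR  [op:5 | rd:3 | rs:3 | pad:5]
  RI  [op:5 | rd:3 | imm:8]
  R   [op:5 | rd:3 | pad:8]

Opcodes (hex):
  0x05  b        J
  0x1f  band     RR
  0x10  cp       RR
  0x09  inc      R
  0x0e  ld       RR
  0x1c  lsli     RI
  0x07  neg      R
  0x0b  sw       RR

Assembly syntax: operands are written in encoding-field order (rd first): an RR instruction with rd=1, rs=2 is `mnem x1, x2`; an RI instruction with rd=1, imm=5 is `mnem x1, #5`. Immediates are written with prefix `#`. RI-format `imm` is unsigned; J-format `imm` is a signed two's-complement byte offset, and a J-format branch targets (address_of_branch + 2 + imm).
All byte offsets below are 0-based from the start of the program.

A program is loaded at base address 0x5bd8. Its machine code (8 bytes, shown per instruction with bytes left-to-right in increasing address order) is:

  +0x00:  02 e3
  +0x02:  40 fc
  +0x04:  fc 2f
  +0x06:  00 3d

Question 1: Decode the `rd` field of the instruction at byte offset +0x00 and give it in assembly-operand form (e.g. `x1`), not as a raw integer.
@+00  little-endian(02 e3) = 0xe302
  opcode bits[15:11]=0x1c: lsli/RI
  [10:8] rd=3 = x3
  [7:0] imm=2 = #2

x3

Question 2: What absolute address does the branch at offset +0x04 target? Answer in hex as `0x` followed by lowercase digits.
0x5bda

[04] fc 2f → 0x2ffc
  op=0x2ffc>>11=0x5 ⇒ b (J)
  imm@[10:0]=0x7fc (s11→-4) ⇒ #-4
  target = base 0x5bd8 + off 0x04 + 2 + imm -4 = 0x5bda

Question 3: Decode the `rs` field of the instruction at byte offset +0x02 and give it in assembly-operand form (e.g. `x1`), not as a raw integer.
[02] 40 fc → 0xfc40
  op=0xfc40>>11=0x1f ⇒ band (RR)
  rd: (w>>8)&0x7=0x4 → x4
  rs: (w>>5)&0x7=0x2 → x2

x2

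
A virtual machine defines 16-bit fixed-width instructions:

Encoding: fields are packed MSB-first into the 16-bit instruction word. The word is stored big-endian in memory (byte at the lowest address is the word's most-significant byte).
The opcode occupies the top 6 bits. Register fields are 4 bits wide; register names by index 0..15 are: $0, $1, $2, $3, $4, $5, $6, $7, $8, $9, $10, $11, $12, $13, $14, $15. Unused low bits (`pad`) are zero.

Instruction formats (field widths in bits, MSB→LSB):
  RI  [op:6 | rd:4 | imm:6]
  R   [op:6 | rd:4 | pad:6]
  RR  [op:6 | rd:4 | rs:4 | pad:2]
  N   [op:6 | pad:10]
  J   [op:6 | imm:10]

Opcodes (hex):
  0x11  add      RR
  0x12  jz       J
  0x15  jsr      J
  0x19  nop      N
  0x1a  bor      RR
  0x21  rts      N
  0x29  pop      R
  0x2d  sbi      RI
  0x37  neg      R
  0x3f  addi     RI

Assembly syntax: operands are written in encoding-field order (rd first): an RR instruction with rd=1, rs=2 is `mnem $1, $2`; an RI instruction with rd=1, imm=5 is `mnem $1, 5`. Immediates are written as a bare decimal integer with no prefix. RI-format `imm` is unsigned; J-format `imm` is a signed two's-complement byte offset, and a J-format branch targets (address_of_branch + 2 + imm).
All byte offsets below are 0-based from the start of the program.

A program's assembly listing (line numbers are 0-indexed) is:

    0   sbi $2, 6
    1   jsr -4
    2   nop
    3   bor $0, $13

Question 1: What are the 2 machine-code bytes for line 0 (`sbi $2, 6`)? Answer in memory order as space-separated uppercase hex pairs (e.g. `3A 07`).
line 0 (sbi): pack op=0x2d:6|rd=2:4|imm=6:6 = 0xb486; big→ b4 86

B4 86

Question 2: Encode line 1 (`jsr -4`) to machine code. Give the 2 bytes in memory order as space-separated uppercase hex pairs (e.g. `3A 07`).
1. jsr fields op=0x15:6|imm=-4:10 → word 57fch → 57 fc

57 FC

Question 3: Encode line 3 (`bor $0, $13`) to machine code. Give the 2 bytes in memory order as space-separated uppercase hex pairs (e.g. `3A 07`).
68 34

line 3 (bor): pack op=0x1a:6|rd=0:4|rs=13:4|pad=0:2 = 0x6834; big→ 68 34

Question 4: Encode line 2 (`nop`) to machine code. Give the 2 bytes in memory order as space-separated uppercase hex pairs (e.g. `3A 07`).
L2: nop op=0x19:6|pad=0:10 ⇒ 0x6400 ⇒ big 64 00

64 00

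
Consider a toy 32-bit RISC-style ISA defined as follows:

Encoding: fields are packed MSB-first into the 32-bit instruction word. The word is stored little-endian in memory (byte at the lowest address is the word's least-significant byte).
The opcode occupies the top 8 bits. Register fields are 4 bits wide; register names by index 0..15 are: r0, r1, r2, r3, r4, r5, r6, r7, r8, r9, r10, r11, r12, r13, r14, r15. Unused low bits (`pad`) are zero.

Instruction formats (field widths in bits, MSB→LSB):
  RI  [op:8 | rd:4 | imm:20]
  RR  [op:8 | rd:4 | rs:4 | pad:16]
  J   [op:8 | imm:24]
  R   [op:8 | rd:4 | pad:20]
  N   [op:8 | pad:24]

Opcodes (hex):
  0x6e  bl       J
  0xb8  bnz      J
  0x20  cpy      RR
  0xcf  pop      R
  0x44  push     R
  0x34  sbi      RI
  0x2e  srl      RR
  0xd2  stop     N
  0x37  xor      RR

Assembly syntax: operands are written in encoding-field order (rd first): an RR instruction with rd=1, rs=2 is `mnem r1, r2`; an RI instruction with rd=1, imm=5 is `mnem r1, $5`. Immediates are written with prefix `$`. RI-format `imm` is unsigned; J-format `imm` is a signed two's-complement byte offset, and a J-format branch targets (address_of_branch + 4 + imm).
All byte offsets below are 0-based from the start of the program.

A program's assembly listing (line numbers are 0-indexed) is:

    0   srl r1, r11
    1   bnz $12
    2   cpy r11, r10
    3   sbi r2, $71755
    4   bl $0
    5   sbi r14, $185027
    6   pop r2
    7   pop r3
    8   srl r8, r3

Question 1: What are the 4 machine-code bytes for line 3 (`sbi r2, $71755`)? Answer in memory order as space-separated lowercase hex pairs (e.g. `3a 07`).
4b 18 21 34

L3: sbi op=0x34:8|rd=2:4|imm=71755:20 ⇒ 0x3421184b ⇒ little 4b 18 21 34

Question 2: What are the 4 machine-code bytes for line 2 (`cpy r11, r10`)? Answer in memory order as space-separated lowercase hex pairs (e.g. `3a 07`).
00 00 ba 20

L2: cpy op=0x20:8|rd=11:4|rs=10:4|pad=0:16 ⇒ 0x20ba0000 ⇒ little 00 00 ba 20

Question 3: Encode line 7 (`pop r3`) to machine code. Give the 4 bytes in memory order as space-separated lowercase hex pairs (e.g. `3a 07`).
00 00 30 cf

line 7 (pop): pack op=0xcf:8|rd=3:4|pad=0:20 = 0xcf300000; little→ 00 00 30 cf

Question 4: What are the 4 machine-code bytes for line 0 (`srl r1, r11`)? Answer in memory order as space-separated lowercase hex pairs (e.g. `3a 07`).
line 0 (srl): pack op=0x2e:8|rd=1:4|rs=11:4|pad=0:16 = 0x2e1b0000; little→ 00 00 1b 2e

00 00 1b 2e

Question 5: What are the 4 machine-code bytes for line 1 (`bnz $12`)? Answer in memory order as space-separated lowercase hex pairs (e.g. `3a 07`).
1. bnz fields op=0xb8:8|imm=12:24 → word b800000ch → 0c 00 00 b8

0c 00 00 b8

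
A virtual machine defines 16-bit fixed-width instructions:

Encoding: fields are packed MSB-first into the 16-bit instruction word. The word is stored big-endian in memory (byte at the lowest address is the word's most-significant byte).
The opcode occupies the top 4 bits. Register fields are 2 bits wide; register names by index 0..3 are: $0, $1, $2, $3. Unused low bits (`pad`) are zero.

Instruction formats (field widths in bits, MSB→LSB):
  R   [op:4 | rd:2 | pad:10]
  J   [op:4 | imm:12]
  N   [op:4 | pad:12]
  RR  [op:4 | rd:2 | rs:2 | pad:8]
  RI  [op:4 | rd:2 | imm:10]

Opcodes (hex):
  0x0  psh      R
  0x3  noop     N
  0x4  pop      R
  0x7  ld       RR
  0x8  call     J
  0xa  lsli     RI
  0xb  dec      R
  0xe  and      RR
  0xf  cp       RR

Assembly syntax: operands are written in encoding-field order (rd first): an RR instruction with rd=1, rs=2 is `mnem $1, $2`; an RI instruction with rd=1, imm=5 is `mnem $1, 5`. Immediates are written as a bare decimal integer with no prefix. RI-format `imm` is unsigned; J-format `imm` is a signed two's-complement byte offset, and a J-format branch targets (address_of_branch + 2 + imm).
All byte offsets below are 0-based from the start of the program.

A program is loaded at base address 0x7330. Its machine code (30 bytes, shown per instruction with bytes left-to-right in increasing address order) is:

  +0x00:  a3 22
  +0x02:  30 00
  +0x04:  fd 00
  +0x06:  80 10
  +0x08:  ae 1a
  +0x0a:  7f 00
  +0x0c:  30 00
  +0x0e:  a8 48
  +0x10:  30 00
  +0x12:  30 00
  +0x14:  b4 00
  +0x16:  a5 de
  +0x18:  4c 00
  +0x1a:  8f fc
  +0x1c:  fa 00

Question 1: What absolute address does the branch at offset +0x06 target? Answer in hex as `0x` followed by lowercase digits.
0x7348

+0x06: 80 10 ⇒ word 0x8010 (big)
  top 4b → 0x8 → call [J]
  [11:0] imm=16 = 16
  target = base 0x7330 + off 0x06 + 2 + imm 16 = 0x7348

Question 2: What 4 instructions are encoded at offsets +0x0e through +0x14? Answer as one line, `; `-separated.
lsli $2, 72; noop; noop; dec $1

off 0x0e: read a8 48 as big → 0xa848
  op=0xa848>>12=0xa ⇒ lsli (RI)
  rd@[11:10]=0x2 ⇒ $2
  imm@[9:0]=0x48 ⇒ 72
off 0x10: read 30 00 as big → 0x3000
  op=0x3000>>12=0x3 ⇒ noop (N)
off 0x12: read 30 00 as big → 0x3000
  op=0x3000>>12=0x3 ⇒ noop (N)
off 0x14: read b4 00 as big → 0xb400
  op=0xb400>>12=0xb ⇒ dec (R)
  rd@[11:10]=0x1 ⇒ $1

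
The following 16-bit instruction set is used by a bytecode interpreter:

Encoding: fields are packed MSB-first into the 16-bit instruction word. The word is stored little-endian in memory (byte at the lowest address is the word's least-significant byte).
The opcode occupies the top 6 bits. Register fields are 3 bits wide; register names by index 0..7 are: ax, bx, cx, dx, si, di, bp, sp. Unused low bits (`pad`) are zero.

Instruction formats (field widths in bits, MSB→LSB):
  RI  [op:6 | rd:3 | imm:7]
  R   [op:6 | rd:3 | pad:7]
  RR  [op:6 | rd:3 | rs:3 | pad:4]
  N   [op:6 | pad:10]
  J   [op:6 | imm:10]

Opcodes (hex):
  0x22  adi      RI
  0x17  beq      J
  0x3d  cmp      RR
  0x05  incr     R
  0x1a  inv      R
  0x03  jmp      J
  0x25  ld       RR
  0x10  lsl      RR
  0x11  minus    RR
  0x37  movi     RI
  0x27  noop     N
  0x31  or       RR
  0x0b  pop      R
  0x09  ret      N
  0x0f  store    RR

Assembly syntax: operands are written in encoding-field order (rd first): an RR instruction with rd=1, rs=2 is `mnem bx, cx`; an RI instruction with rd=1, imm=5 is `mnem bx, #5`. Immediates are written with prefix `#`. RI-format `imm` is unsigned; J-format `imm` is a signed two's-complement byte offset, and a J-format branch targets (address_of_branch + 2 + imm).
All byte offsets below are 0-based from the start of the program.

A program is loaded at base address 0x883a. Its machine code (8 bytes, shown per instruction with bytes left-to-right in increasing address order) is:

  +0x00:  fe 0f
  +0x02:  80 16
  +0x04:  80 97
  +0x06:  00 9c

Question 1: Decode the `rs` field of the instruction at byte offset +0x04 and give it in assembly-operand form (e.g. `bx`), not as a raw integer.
+0x04: 80 97 ⇒ word 0x9780 (little)
  top 6b → 0x25 → ld [RR]
  rd@[9:7]=0x7 ⇒ sp
  rs@[6:4]=0x0 ⇒ ax

ax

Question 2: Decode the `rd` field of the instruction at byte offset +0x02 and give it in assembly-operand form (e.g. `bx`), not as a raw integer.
+0x02: 80 16 ⇒ word 0x1680 (little)
  op=0x1680>>10=0x5 ⇒ incr (R)
  rd@[9:7]=0x5 ⇒ di

di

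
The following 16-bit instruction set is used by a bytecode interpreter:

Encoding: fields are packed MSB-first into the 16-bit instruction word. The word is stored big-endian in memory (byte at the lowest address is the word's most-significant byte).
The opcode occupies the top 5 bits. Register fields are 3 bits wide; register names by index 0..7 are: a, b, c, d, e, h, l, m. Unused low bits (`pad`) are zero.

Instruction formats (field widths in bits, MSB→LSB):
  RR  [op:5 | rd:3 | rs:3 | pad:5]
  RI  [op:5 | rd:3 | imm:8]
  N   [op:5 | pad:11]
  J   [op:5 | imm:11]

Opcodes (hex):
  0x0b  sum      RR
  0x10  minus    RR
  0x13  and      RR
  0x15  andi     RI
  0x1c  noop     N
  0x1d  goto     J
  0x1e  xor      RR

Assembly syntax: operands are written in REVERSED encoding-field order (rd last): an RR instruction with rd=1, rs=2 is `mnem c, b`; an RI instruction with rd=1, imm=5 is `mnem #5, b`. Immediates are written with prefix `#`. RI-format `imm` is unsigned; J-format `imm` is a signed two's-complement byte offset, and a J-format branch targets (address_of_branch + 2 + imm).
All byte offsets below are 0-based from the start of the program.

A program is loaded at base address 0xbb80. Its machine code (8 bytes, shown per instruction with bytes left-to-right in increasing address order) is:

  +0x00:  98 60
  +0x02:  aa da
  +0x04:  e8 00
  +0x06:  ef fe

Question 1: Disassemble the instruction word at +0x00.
+0x00: 98 60 ⇒ word 0x9860 (big)
  opcode bits[15:11]=0x13: and/RR
  rd: (w>>8)&0x7=0x0 → a
  rs: (w>>5)&0x7=0x3 → d

and d, a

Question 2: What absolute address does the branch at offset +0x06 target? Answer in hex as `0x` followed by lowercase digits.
[06] ef fe → 0xeffe
  opcode bits[15:11]=0x1d: goto/J
  imm: (w>>0)&0x7ff=0x7fe (s11→-2) → #-2
  target = base 0xbb80 + off 0x06 + 2 + imm -2 = 0xbb86

0xbb86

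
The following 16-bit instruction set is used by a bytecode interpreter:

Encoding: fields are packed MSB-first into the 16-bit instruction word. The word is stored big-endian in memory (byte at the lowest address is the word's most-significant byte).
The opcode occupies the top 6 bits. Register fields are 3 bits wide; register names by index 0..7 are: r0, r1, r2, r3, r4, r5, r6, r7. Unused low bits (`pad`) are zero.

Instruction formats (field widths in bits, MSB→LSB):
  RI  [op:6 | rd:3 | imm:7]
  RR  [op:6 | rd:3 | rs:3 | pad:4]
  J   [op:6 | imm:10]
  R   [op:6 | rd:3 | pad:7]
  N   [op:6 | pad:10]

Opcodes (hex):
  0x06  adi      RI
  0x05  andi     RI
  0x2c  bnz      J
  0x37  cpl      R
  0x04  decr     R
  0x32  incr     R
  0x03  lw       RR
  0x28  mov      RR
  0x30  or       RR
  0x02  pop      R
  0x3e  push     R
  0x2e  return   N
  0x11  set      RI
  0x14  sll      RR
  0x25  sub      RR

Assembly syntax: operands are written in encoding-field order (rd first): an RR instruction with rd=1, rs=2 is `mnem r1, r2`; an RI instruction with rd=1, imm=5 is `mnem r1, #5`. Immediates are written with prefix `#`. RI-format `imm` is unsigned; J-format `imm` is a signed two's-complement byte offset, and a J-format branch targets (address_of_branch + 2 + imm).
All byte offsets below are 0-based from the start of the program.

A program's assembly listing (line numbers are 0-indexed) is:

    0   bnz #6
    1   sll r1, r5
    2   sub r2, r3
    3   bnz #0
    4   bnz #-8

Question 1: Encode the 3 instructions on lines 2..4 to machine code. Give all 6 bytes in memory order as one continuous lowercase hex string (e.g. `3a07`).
2. sub fields op=0x25:6|rd=2:3|rs=3:3|pad=0:4 → word 9530h → 95 30
3. bnz fields op=0x2c:6|imm=0:10 → word b000h → b0 00
4. bnz fields op=0x2c:6|imm=-8:10 → word b3f8h → b3 f8

9530b000b3f8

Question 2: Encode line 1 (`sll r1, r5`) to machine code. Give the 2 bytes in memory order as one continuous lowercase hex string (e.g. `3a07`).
50d0

line 1 (sll): pack op=0x14:6|rd=1:3|rs=5:3|pad=0:4 = 0x50d0; big→ 50 d0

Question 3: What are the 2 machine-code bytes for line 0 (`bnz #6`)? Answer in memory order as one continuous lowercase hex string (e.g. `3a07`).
L0: bnz op=0x2c:6|imm=6:10 ⇒ 0xb006 ⇒ big b0 06

b006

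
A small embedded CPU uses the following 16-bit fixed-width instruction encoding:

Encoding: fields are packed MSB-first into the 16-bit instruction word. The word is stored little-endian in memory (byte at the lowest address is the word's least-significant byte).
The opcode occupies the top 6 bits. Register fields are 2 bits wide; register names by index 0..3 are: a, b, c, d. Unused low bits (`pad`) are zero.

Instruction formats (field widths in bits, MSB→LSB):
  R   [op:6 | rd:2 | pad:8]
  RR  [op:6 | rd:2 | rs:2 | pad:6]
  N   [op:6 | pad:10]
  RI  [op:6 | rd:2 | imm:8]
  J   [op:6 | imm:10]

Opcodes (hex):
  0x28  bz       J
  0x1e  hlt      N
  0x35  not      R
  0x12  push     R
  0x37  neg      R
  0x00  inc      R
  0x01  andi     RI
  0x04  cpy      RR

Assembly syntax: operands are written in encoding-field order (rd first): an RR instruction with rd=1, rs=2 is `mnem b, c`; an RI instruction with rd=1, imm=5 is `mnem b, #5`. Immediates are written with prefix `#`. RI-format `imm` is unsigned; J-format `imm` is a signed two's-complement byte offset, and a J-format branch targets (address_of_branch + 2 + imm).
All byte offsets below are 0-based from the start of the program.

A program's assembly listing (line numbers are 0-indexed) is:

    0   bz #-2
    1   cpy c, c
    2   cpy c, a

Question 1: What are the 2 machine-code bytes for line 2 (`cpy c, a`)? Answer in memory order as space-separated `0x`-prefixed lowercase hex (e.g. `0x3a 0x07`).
L2: cpy op=0x4:6|rd=2:2|rs=0:2|pad=0:6 ⇒ 0x1200 ⇒ little 00 12

0x00 0x12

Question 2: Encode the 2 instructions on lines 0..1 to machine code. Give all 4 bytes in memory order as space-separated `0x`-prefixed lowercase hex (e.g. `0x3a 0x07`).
0xfe 0xa3 0x80 0x12

0. bz fields op=0x28:6|imm=-2:10 → word a3feh → fe a3
1. cpy fields op=0x4:6|rd=2:2|rs=2:2|pad=0:6 → word 1280h → 80 12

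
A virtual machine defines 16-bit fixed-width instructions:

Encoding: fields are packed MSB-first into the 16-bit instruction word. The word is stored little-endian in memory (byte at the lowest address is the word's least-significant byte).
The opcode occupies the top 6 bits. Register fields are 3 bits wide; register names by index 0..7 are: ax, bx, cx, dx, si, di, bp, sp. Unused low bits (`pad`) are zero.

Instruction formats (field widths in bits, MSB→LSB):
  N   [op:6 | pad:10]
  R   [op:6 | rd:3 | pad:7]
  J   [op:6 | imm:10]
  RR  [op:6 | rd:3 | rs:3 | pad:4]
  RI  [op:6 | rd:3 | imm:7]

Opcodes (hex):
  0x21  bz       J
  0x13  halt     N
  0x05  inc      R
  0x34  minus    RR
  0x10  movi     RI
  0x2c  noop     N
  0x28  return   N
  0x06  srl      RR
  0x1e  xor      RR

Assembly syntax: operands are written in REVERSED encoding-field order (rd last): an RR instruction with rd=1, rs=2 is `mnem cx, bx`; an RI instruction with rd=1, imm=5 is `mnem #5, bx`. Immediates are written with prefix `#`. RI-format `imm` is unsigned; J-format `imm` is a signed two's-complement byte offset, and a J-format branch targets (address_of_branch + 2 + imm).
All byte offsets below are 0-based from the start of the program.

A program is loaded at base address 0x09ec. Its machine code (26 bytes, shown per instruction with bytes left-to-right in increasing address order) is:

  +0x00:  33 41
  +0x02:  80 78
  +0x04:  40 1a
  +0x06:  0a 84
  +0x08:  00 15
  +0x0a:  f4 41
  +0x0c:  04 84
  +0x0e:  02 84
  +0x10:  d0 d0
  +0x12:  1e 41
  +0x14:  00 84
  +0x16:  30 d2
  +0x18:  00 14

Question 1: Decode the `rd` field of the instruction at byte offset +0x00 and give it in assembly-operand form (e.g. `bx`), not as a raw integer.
@+00  little-endian(33 41) = 0x4133
  op=0x4133>>10=0x10 ⇒ movi (RI)
  rd: (w>>7)&0x7=0x2 → cx
  imm: (w>>0)&0x7f=0x33 → #51

cx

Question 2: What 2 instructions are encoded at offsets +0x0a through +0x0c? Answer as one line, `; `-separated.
@+0a  little-endian(f4 41) = 0x41f4
  top 6b → 0x10 → movi [RI]
  rd: (w>>7)&0x7=0x3 → dx
  imm: (w>>0)&0x7f=0x74 → #116
@+0c  little-endian(04 84) = 0x8404
  top 6b → 0x21 → bz [J]
  imm: (w>>0)&0x3ff=0x4 → #4

movi #116, dx; bz #4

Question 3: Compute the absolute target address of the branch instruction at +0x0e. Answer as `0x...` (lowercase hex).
0x09fe

off 0x0e: read 02 84 as little → 0x8402
  op=0x8402>>10=0x21 ⇒ bz (J)
  imm: (w>>0)&0x3ff=0x2 → #2
  target = base 0x09ec + off 0x0e + 2 + imm 2 = 0x09fe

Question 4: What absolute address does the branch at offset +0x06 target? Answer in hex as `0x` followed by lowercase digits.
@+06  little-endian(0a 84) = 0x840a
  top 6b → 0x21 → bz [J]
  imm: (w>>0)&0x3ff=0xa → #10
  target = base 0x09ec + off 0x06 + 2 + imm 10 = 0x09fe

0x09fe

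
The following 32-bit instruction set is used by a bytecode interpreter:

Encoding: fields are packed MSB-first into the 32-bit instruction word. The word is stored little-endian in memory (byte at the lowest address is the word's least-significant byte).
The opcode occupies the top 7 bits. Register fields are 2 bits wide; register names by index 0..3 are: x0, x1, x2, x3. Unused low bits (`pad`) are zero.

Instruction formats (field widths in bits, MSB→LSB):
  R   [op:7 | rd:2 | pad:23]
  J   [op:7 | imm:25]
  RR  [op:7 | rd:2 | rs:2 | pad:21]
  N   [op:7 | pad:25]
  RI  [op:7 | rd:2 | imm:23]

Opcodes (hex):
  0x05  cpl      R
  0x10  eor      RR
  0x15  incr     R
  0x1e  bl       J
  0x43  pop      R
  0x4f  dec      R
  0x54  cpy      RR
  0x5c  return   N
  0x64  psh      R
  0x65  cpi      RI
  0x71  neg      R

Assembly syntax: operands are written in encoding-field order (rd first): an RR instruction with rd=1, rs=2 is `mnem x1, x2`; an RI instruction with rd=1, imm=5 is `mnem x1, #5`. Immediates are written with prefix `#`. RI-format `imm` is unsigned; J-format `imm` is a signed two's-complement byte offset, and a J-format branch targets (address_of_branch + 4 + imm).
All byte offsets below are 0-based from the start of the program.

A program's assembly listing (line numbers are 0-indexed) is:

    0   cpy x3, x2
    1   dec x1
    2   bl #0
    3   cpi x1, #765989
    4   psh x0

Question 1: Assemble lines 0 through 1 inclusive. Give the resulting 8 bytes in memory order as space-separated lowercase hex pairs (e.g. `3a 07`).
00 00 c0 a9 00 00 80 9e

L0: cpy op=0x54:7|rd=3:2|rs=2:2|pad=0:21 ⇒ 0xa9c00000 ⇒ little 00 00 c0 a9
L1: dec op=0x4f:7|rd=1:2|pad=0:23 ⇒ 0x9e800000 ⇒ little 00 00 80 9e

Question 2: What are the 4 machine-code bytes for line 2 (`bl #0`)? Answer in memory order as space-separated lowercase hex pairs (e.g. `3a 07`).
00 00 00 3c

line 2 (bl): pack op=0x1e:7|imm=0:25 = 0x3c000000; little→ 00 00 00 3c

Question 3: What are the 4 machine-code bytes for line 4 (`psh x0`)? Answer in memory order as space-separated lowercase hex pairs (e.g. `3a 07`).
00 00 00 c8

4. psh fields op=0x64:7|rd=0:2|pad=0:23 → word c8000000h → 00 00 00 c8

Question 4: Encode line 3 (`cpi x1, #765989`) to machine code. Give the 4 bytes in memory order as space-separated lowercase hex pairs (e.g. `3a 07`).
3. cpi fields op=0x65:7|rd=1:2|imm=765989:23 → word ca8bb025h → 25 b0 8b ca

25 b0 8b ca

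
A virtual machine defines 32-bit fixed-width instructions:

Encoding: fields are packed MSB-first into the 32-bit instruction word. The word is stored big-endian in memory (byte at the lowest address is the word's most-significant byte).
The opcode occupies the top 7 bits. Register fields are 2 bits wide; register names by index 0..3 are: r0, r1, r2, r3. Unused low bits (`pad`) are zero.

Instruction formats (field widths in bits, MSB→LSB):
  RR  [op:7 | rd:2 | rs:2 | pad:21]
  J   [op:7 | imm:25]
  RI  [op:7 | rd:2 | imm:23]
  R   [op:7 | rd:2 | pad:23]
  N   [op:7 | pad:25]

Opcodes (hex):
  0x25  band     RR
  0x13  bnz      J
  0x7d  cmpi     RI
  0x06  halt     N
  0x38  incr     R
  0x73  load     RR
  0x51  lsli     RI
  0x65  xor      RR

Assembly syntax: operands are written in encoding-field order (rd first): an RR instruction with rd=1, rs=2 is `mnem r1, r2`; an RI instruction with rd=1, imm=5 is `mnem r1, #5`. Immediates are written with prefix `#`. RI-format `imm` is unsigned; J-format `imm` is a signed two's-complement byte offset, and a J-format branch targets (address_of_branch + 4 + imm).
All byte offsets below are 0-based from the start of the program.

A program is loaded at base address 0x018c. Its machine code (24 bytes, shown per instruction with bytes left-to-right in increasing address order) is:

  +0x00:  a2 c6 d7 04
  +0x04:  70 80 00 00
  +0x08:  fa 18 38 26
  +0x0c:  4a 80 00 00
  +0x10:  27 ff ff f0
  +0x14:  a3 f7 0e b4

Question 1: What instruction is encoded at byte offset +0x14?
off 0x14: read a3 f7 0e b4 as big → 0xa3f70eb4
  opcode bits[31:25]=0x51: lsli/RI
  rd@[24:23]=0x3 ⇒ r3
  imm@[22:0]=0x770eb4 ⇒ #7802548

lsli r3, #7802548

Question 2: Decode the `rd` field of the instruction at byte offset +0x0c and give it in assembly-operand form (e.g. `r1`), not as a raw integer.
r1

+0x0c: 4a 80 00 00 ⇒ word 0x4a800000 (big)
  opcode bits[31:25]=0x25: band/RR
  [24:23] rd=1 = r1
  [22:21] rs=0 = r0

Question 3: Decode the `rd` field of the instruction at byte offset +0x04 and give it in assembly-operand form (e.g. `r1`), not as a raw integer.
[04] 70 80 00 00 → 0x70800000
  top 7b → 0x38 → incr [R]
  rd: (w>>23)&0x3=0x1 → r1

r1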